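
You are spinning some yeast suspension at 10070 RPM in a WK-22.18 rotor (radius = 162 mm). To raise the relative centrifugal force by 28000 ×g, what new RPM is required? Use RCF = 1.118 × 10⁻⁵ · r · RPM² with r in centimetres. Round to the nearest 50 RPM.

≈ 16000 RPM

r = 162 mm = 16.2 cm
Current RCF = 1.118 × 10⁻⁵ × 16.2 × (10070)² = 1.118 × 10⁻⁵ × 16.2 × 101,404,900 ≈ 18,366 × g
Target RCF = 18,366 + 28,000 = 46,366 × g
N² = 46,366 / (18.1116 × 10⁻⁵) = 256,001,678
N ≈ √256,001,678 ≈ 16,000.1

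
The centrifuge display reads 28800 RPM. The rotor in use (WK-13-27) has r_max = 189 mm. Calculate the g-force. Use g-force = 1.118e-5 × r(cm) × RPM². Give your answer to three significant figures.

r = 189 mm = 18.9 cm
RCF = 1.118 × 10⁻⁵ × 18.9 × (28800)² = 1.118 × 10⁻⁵ × 18.9 × 829,440,000 ≈ 175,262.3 × g

175000 × g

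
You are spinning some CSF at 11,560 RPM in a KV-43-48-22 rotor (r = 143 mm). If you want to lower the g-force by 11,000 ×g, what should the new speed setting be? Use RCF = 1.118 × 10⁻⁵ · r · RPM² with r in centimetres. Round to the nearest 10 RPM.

8050 RPM

r = 143 mm = 14.3 cm
Current RCF = 1.118 × 10⁻⁵ × 14.3 × (11560)² = 1.118 × 10⁻⁵ × 14.3 × 133,633,600 ≈ 21,364.5 × g
Target RCF = 21,364.5 − 11,000 = 10,364.5 × g
N² = 10,364.5 / (15.9874 × 10⁻⁵) = 64,829,178
N ≈ √64,829,178 ≈ 8,051.7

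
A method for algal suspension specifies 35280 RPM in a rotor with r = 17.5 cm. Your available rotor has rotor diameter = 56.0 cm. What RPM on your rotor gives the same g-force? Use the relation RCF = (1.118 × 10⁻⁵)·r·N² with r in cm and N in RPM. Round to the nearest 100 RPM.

RCF_original = 1.118 × 10⁻⁵ × 17.5 × (35280)² = 1.118 × 10⁻⁵ × 17.5 × 1,244,678,400 ≈ 243,521.3 × g
Your rotor: r = 56.0 / 2 = 28 cm
243,521.3 = 1.118 × 10⁻⁵ × 28 × N²
N² = 243,521.3 / (31.304 × 10⁻⁵) = 777,923,907
N ≈ √777,923,907 ≈ 27,891.3

27900 RPM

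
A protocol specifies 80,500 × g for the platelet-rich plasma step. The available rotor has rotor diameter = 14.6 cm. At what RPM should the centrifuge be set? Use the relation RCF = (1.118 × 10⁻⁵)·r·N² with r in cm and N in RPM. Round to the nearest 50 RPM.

N ≈ 31400 RPM

r = 14.6 / 2 = 7.3 cm
RCF = 1.118 × 10⁻⁵ × r × N²
80,500 = 1.118 × 10⁻⁵ × 7.3 × N²
N² = 80,500 / (8.1614 × 10⁻⁵) = 986,350,381
N ≈ √986,350,381 ≈ 31,406.2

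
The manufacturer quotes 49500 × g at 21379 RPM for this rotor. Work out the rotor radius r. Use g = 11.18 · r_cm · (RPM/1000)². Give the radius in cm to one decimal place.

9.7 cm

RCF = 11.18 × r × (N/1000)²
49500 = 11.18 × r × (21.379)²
r = 49500 / (11.18 × 457.061641) = 49500 / 5109.949 ≈ 9.687 cm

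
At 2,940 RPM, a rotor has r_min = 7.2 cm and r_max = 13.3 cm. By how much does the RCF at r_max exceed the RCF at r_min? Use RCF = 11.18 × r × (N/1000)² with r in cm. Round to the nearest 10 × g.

≈ 590 x g

RCF_max = 11.18 × 13.3 × (2.94)² = 11.18 × 13.3 × 8.6436 ≈ 1,285.3 × g
RCF_min = 11.18 × 7.2 × (2.94)² = 11.18 × 7.2 × 8.6436 ≈ 695.8 × g
ΔRCF = 1,285.3 − 695.8 = 589.5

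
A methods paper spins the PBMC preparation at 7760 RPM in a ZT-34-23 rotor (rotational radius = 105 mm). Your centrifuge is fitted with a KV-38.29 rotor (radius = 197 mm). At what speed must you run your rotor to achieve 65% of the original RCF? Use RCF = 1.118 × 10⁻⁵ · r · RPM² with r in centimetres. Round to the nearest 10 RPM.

Original rotor: r = 105 mm = 10.5 cm
RCF = 1.118 × 10⁻⁵ × r × N²
RCF_original = 1.118 × 10⁻⁵ × 10.5 × (7760)² = 1.118 × 10⁻⁵ × 10.5 × 60,217,600 ≈ 7,068.9 × g
Target RCF = 0.65 × 7,068.9 ≈ 4,594.8 × g
Your rotor: r = 197 mm = 19.7 cm
4,594.8 = 1.118 × 10⁻⁵ × 19.7 × N²
N² = 4,594.8 / (22.0246 × 10⁻⁵) = 20,862,127
N ≈ √20,862,127 ≈ 4,567.5

≈ 4570 RPM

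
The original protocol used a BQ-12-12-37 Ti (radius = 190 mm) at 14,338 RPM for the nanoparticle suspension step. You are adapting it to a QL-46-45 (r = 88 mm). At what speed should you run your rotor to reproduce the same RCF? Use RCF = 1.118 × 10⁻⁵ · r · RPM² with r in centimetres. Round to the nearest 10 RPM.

≈ 21070 RPM

Original rotor: r = 190 mm = 19.0 cm
RCF = 1.118 × 10⁻⁵ × r × N²
RCF_original = 1.118 × 10⁻⁵ × 19 × (14338)² = 1.118 × 10⁻⁵ × 19 × 205,578,244 ≈ 43,668.9 × g
Your rotor: r = 88 mm = 8.8 cm
43,668.9 = 1.118 × 10⁻⁵ × 8.8 × N²
N² = 43,668.9 / (9.8384 × 10⁻⁵) = 443,861,807
N ≈ √443,861,807 ≈ 21,068.0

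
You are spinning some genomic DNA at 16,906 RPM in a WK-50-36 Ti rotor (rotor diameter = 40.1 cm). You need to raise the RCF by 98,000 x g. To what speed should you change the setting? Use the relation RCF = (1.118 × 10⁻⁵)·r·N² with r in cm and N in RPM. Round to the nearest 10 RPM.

r = 40.1 / 2 = 20.05 cm
Current RCF = 1.118 × 10⁻⁵ × 20.05 × (16906)² = 1.118 × 10⁻⁵ × 20.05 × 285,812,836 ≈ 64,067.5 × g
Target RCF = 64,067.5 + 98,000 = 162,067.5 × g
N² = 162,067.5 / (22.4159 × 10⁻⁵) = 723,002,422
N ≈ √723,002,422 ≈ 26,888.7

26890 RPM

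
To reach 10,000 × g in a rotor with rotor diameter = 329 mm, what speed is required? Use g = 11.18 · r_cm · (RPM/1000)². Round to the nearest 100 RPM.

N ≈ 7400 RPM

r = 329 mm / 2 = 164.5 mm = 16.45 cm
RCF = 11.18 × r × (N/1000)²
10,000 = 11.18 × 16.45 × (N/1000)²
(N/1000)² = 10,000 / 183.911 = 54.37413
N = 1000 × √54.37413 ≈ 7,373.9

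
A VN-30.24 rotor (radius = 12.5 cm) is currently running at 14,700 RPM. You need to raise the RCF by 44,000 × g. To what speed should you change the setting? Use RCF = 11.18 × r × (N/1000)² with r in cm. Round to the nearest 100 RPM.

23000 RPM

Current RCF = 11.18 × 12.5 × (14.7)² = 11.18 × 12.5 × 216.09 ≈ 30,198.6 × g
Target RCF = 30,198.6 + 44,000 = 74,198.6 × g
(N/1000)² = 74,198.6 / 139.75 = 530.9381
N = 1000 × √530.9381 ≈ 23,042.1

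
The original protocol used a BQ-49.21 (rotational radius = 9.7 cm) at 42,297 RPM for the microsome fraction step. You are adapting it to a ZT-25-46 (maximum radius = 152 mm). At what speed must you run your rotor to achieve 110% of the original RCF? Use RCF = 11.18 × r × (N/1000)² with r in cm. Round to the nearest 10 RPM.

RCF_original = 11.18 × 9.7 × (42.297)² = 11.18 × 9.7 × 1,789.036209 ≈ 194,013.8 × g
Target RCF = 1.1 × 194,013.8 ≈ 213,415.2 × g
Your rotor: r = 152 mm = 15.2 cm
213,415.2 = 11.18 × 15.2 × (N/1000)²
(N/1000)² = 213,415.2 / 169.936 = 1255.856
N = 1000 × √1255.856 ≈ 35,438.1

≈ 35440 RPM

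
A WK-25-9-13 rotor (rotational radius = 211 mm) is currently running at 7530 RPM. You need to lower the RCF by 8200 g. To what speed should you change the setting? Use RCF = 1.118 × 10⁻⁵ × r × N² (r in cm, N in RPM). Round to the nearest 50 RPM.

r = 211 mm = 21.1 cm
Current RCF = 1.118 × 10⁻⁵ × 21.1 × (7530)² = 1.118 × 10⁻⁵ × 21.1 × 56,700,900 ≈ 13,375.6 × g
Target RCF = 13,375.6 − 8,200 = 5,175.6 × g
N² = 5,175.6 / (23.5898 × 10⁻⁵) = 21,939,991
N ≈ √21,939,991 ≈ 4,684.0

N₂ ≈ 4700 RPM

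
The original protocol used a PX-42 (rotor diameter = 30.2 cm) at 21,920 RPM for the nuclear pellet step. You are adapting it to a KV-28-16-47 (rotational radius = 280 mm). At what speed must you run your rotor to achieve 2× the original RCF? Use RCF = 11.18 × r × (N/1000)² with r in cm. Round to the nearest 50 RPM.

Original rotor: r = 30.2 / 2 = 15.1 cm
RCF_original = 11.18 × 15.1 × (21.92)² = 11.18 × 15.1 × 480.4864 ≈ 81,114.8 × g
Target RCF = 2 × 81,114.8 ≈ 162,229.6 × g
Your rotor: r = 280 mm = 28.0 cm
162,229.6 = 11.18 × 28 × (N/1000)²
(N/1000)² = 162,229.6 / 313.04 = 518.2392
N = 1000 × √518.2392 ≈ 22,764.9

22750 RPM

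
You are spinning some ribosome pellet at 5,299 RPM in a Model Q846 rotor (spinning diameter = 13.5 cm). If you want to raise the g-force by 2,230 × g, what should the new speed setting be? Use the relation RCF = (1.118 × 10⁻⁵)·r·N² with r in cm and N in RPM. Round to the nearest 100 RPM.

r = 13.5 / 2 = 6.75 cm
Current RCF = 1.118 × 10⁻⁵ × 6.75 × (5299)² = 1.118 × 10⁻⁵ × 6.75 × 28,079,401 ≈ 2,119 × g
Target RCF = 2,119 + 2,230 = 4,349 × g
N² = 4,349 / (7.5465 × 10⁻⁵) = 57,629,365
N ≈ √57,629,365 ≈ 7,591.4

≈ 7600 RPM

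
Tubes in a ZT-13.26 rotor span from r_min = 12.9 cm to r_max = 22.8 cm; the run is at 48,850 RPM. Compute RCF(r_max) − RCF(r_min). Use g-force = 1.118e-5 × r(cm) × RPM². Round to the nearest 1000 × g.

ΔRCF ≈ 264000 ×g

ΔRCF = 1.118 × 10⁻⁵ × (r_max − r_min) × N² = 1.118 × 10⁻⁵ × 9.9 × 2,386,322,500 ≈ 264,122.9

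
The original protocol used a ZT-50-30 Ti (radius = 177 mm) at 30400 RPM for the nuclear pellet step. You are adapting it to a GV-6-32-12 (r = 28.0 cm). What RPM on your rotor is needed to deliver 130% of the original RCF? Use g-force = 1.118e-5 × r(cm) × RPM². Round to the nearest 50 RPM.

27550 RPM

Original rotor: r = 177 mm = 17.7 cm
RCF_original = 1.118 × 10⁻⁵ × 17.7 × (30400)² = 1.118 × 10⁻⁵ × 17.7 × 924,160,000 ≈ 182,878.3 × g
Target RCF = 1.3 × 182,878.3 ≈ 237,741.8 × g
237,741.8 = 1.118 × 10⁻⁵ × 28 × N²
N² = 237,741.8 / (31.304 × 10⁻⁵) = 759,461,411
N ≈ √759,461,411 ≈ 27,558.3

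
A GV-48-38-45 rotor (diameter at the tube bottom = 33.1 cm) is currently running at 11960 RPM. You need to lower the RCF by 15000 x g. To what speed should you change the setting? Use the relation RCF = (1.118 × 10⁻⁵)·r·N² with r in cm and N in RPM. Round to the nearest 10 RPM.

≈ 7870 RPM

r = 33.1 / 2 = 16.55 cm
Current RCF = 1.118 × 10⁻⁵ × 16.55 × (11960)² = 1.118 × 10⁻⁵ × 16.55 × 143,041,600 ≈ 26,466.8 × g
Target RCF = 26,466.8 − 15,000 = 11,466.8 × g
N² = 11,466.8 / (18.5029 × 10⁻⁵) = 61,972,988
N ≈ √61,972,988 ≈ 7,872.3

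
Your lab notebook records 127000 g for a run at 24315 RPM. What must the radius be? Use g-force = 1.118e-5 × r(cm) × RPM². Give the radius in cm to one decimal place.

r ≈ 19.2 cm

127000 = 1.118 × 10⁻⁵ × r × (24315)²
r = 127000 / (1.118 × 10⁻⁵ × 591,219,225) = 127000 / 6609.831 ≈ 19.214 cm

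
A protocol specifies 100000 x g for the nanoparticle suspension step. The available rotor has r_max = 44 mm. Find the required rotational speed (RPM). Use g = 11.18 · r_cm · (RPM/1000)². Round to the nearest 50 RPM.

≈ 45100 RPM

r = 44 mm = 4.4 cm
RCF = 11.18 × r × (N/1000)²
100,000 = 11.18 × 4.4 × (N/1000)²
(N/1000)² = 100,000 / 49.192 = 2032.851
N = 1000 × √2032.851 ≈ 45,087.1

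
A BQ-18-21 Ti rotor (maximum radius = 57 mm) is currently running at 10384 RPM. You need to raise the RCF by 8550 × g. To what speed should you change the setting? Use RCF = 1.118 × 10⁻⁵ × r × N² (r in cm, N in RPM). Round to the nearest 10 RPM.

r = 57 mm = 5.7 cm
Current RCF = 1.118 × 10⁻⁵ × 5.7 × (10384)² = 1.118 × 10⁻⁵ × 5.7 × 107,827,456 ≈ 6,871.4 × g
Target RCF = 6,871.4 + 8,550 = 15,421.4 × g
N² = 15,421.4 / (6.3726 × 10⁻⁵) = 241,995,418
N ≈ √241,995,418 ≈ 15,556.2

≈ 15560 RPM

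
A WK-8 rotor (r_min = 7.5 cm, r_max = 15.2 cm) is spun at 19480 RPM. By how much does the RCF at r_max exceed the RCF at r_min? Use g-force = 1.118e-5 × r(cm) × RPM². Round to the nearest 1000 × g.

RCF_max = 1.118 × 10⁻⁵ × 15.2 × (19480)² = 1.118 × 10⁻⁵ × 15.2 × 379,470,400 ≈ 64,485.7 × g
RCF_min = 1.118 × 10⁻⁵ × 7.5 × (19480)² = 1.118 × 10⁻⁵ × 7.5 × 379,470,400 ≈ 31,818.6 × g
ΔRCF = 64,485.7 − 31,818.6 = 32,667.1

≈ 33000 ×g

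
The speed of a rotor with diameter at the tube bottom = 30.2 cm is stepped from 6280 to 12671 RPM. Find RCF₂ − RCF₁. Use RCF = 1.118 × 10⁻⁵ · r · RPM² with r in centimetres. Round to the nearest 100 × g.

20400 ×g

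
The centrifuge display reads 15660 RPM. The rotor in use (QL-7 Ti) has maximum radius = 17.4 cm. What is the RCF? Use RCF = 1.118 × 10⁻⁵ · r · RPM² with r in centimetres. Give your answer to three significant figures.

RCF = 1.118 × 10⁻⁵ × 17.4 × (15660)² = 1.118 × 10⁻⁵ × 17.4 × 245,235,600 ≈ 47,706.2 × g

47700 × g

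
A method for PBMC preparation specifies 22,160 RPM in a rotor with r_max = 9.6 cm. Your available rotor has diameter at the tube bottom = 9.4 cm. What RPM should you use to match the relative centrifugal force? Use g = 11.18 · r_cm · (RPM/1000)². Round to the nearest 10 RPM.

RCF_original = 11.18 × 9.6 × (22.16)² = 11.18 × 9.6 × 491.0656 ≈ 52,705.1 × g
Your rotor: r = 9.4 / 2 = 4.7 cm
52,705.1 = 11.18 × 4.7 × (N/1000)²
(N/1000)² = 52,705.1 / 52.546 = 1003.028
N = 1000 × √1003.028 ≈ 31,670.6

≈ 31670 RPM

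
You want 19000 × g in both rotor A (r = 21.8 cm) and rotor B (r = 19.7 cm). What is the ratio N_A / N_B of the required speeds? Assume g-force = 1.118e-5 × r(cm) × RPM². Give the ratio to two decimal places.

0.95

At fixed RCF, N ∝ 1/√r, so N_A/N_B = √(r_B/r_A) = √(19.7/21.8) = √0.903670 = 0.9506.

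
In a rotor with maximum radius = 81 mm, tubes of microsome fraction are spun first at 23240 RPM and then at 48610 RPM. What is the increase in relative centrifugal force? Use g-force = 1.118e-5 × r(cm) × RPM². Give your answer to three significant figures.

r = 81 mm = 8.1 cm
RCF₁ = 1.118 × 10⁻⁵ × 8.1 × (23240)² = 1.118 × 10⁻⁵ × 8.1 × 540,097,600 ≈ 48,910.2 × g
RCF₂ = 1.118 × 10⁻⁵ × 8.1 × (48610)² = 1.118 × 10⁻⁵ × 8.1 × 2,362,932,100 ≈ 213,982.4 × g
Increase = 213,982.4 − 48,910.2 = 165,072.2

≈ 165000 × g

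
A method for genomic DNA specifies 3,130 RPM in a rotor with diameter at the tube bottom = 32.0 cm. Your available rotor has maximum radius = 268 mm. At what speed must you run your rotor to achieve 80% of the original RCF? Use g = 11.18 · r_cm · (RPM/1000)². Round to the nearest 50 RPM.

Original rotor: r = 32.0 / 2 = 16 cm
RCF_original = 11.18 × 16 × (3.13)² = 11.18 × 16 × 9.7969 ≈ 1,752.5 × g
Target RCF = 0.8 × 1,752.5 ≈ 1,402 × g
Your rotor: r = 268 mm = 26.8 cm
1,402 = 11.18 × 26.8 × (N/1000)²
(N/1000)² = 1,402 / 299.624 = 4.679198
N = 1000 × √4.679198 ≈ 2,163.1

≈ 2150 RPM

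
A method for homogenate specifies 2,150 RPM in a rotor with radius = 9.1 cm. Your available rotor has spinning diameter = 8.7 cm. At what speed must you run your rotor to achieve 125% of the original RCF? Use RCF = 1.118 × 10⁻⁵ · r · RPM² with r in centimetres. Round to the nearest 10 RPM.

RCF_original = 1.118 × 10⁻⁵ × 9.1 × (2150)² = 1.118 × 10⁻⁵ × 9.1 × 4,622,500 ≈ 470.3 × g
Target RCF = 1.25 × 470.3 ≈ 587.9 × g
Your rotor: r = 8.7 / 2 = 4.35 cm
587.9 = 1.118 × 10⁻⁵ × 4.35 × N²
N² = 587.9 / (4.8633 × 10⁻⁵) = 12,088,500
N ≈ √12,088,500 ≈ 3,476.9

3480 RPM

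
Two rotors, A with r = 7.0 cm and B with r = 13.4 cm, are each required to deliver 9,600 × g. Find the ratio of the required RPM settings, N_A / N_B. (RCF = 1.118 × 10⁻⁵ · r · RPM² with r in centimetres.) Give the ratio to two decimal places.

1.38

At fixed RCF, N ∝ 1/√r, so N_A/N_B = √(r_B/r_A) = √(13.4/7.0) = √1.914286 = 1.3836.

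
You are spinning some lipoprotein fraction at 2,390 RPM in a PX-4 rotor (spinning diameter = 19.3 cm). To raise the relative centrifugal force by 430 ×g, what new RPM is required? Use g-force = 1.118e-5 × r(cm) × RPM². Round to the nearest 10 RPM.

r = 19.3 / 2 = 9.65 cm
Current RCF = 1.118 × 10⁻⁵ × 9.65 × (2390)² = 1.118 × 10⁻⁵ × 9.65 × 5,712,100 ≈ 616.3 × g
Target RCF = 616.3 + 430 = 1,046.3 × g
N² = 1,046.3 / (10.7887 × 10⁻⁵) = 9,698,110
N ≈ √9,698,110 ≈ 3,114.2

≈ 3110 RPM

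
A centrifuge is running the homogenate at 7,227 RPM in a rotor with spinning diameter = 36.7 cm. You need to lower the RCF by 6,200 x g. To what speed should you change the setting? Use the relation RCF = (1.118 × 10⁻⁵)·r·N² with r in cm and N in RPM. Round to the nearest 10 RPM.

r = 36.7 / 2 = 18.35 cm
Current RCF = 1.118 × 10⁻⁵ × 18.35 × (7227)² = 1.118 × 10⁻⁵ × 18.35 × 52,229,529 ≈ 10,715 × g
Target RCF = 10,715 − 6,200 = 4,515 × g
N² = 4,515 / (20.5153 × 10⁻⁵) = 22,007,965
N ≈ √22,007,965 ≈ 4,691.3

≈ 4690 RPM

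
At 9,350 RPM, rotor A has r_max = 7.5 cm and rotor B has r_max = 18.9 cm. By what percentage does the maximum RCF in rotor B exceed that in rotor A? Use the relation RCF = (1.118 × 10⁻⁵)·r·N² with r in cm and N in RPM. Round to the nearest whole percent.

152%

At equal RPM, RCF scales linearly with r: ratio = 18.9 / 7.5 = 2.5200.
So rotor B delivers 152.0% more g-force.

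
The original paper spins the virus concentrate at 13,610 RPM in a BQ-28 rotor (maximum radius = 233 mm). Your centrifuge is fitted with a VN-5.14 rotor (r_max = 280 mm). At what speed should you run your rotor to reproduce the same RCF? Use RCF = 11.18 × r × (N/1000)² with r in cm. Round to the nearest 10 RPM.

12420 RPM

Original rotor: r = 233 mm = 23.3 cm
RCF_original = 11.18 × 23.3 × (13.61)² = 11.18 × 23.3 × 185.2321 ≈ 48,251.9 × g
Your rotor: r = 280 mm = 28.0 cm
48,251.9 = 11.18 × 28 × (N/1000)²
(N/1000)² = 48,251.9 / 313.04 = 154.1397
N = 1000 × √154.1397 ≈ 12,415.3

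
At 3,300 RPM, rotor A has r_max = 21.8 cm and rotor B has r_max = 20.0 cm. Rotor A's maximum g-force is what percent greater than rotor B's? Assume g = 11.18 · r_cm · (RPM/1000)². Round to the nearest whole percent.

At equal RPM, RCF scales linearly with r: ratio = 21.8 / 20.0 = 1.0900.
So rotor A delivers 9.0% more g-force.

9%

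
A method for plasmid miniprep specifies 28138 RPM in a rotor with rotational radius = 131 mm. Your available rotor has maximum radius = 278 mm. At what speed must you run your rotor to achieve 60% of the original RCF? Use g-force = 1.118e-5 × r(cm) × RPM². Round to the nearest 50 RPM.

Original rotor: r = 131 mm = 13.1 cm
RCF = 1.118 × 10⁻⁵ × r × N²
RCF_original = 1.118 × 10⁻⁵ × 13.1 × (28138)² = 1.118 × 10⁻⁵ × 13.1 × 791,747,044 ≈ 115,957.7 × g
Target RCF = 0.6 × 115,957.7 ≈ 69,574.6 × g
Your rotor: r = 278 mm = 27.8 cm
69,574.6 = 1.118 × 10⁻⁵ × 27.8 × N²
N² = 69,574.6 / (31.0804 × 10⁻⁵) = 223,853,618
N ≈ √223,853,618 ≈ 14,961.7

14950 RPM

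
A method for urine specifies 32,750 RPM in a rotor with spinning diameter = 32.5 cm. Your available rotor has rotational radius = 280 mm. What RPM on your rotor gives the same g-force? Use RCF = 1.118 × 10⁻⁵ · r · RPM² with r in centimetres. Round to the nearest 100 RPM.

Original rotor: r = 32.5 / 2 = 16.25 cm
RCF = 1.118 × 10⁻⁵ × r × N²
RCF_original = 1.118 × 10⁻⁵ × 16.25 × (32750)² = 1.118 × 10⁻⁵ × 16.25 × 1,072,562,500 ≈ 194,857.8 × g
Your rotor: r = 280 mm = 28.0 cm
194,857.8 = 1.118 × 10⁻⁵ × 28 × N²
N² = 194,857.8 / (31.304 × 10⁻⁵) = 622,469,333
N ≈ √622,469,333 ≈ 24,949.3

24900 RPM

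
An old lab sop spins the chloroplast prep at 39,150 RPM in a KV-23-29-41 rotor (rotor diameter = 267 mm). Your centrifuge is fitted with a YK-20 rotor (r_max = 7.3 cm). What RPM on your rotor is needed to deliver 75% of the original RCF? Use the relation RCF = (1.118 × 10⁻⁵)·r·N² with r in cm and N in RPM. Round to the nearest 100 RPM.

≈ 45900 RPM

Original rotor: r = 267 mm / 2 = 133.5 mm = 13.35 cm
RCF_original = 1.118 × 10⁻⁵ × 13.35 × (39150)² = 1.118 × 10⁻⁵ × 13.35 × 1,532,722,500 ≈ 228,763.4 × g
Target RCF = 0.75 × 228,763.4 ≈ 171,572.5 × g
171,572.5 = 1.118 × 10⁻⁵ × 7.3 × N²
N² = 171,572.5 / (8.1614 × 10⁻⁵) = 2,102,243,488
N ≈ √2,102,243,488 ≈ 45,850.2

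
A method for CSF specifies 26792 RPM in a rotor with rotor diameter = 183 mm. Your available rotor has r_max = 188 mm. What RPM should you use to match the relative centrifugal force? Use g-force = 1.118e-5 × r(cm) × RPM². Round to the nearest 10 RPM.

Original rotor: r = 183 mm / 2 = 91.5 mm = 9.15 cm
RCF = 1.118 × 10⁻⁵ × r × N²
RCF_original = 1.118 × 10⁻⁵ × 9.15 × (26792)² = 1.118 × 10⁻⁵ × 9.15 × 717,811,264 ≈ 73,429.9 × g
Your rotor: r = 188 mm = 18.8 cm
73,429.9 = 1.118 × 10⁻⁵ × 18.8 × N²
N² = 73,429.9 / (21.0184 × 10⁻⁵) = 349,360,084
N ≈ √349,360,084 ≈ 18,691.2

18690 RPM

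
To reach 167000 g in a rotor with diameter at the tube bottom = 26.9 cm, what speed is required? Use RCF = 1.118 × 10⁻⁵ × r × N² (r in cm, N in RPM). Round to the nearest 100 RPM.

N ≈ 33300 RPM

r = 26.9 / 2 = 13.45 cm
167,000 = 1.118 × 10⁻⁵ × 13.45 × N²
N² = 167,000 / (15.0371 × 10⁻⁵) = 1,110,586,483
N ≈ √1,110,586,483 ≈ 33,325.5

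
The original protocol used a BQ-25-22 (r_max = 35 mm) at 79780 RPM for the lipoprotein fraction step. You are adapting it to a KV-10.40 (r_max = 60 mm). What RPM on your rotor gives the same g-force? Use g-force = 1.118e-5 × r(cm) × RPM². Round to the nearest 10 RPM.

60930 RPM

Original rotor: r = 35 mm = 3.5 cm
RCF_original = 1.118 × 10⁻⁵ × 3.5 × (79780)² = 1.118 × 10⁻⁵ × 3.5 × 6,364,848,400 ≈ 249,056.5 × g
Your rotor: r = 60 mm = 6.0 cm
249,056.5 = 1.118 × 10⁻⁵ × 6 × N²
N² = 249,056.5 / (6.708 × 10⁻⁵) = 3,712,827,967
N ≈ √3,712,827,967 ≈ 60,933.0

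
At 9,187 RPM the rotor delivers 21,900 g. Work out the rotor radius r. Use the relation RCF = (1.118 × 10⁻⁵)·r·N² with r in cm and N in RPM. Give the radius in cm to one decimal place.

23.2 cm

21900 = 1.118 × 10⁻⁵ × r × (9187)²
r = 21900 / (1.118 × 10⁻⁵ × 84,400,969) = 21900 / 943.6028 ≈ 23.209 cm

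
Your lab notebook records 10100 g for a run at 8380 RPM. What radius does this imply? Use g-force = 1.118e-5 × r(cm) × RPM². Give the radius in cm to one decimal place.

10100 = 1.118 × 10⁻⁵ × r × (8380)²
r = 10100 / (1.118 × 10⁻⁵ × 70,224,400) = 10100 / 785.1088 ≈ 12.864 cm

r ≈ 12.9 cm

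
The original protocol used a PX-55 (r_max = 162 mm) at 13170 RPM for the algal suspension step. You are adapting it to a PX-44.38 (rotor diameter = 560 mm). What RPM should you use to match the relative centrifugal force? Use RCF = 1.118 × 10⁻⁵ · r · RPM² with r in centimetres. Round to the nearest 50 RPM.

10000 RPM

Original rotor: r = 162 mm = 16.2 cm
RCF = 1.118 × 10⁻⁵ × r × N²
RCF_original = 1.118 × 10⁻⁵ × 16.2 × (13170)² = 1.118 × 10⁻⁵ × 16.2 × 173,448,900 ≈ 31,414.4 × g
Your rotor: r = 560 mm / 2 = 280 mm = 28 cm
31,414.4 = 1.118 × 10⁻⁵ × 28 × N²
N² = 31,414.4 / (31.304 × 10⁻⁵) = 100,352,671
N ≈ √100,352,671 ≈ 10,017.6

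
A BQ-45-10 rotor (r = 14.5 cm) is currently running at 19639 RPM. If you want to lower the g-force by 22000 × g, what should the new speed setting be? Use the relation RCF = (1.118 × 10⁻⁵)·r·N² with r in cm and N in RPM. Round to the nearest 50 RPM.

15800 RPM

Current RCF = 1.118 × 10⁻⁵ × 14.5 × (19639)² = 1.118 × 10⁻⁵ × 14.5 × 385,690,321 ≈ 62,524.3 × g
Target RCF = 62,524.3 − 22,000 = 40,524.3 × g
N² = 40,524.3 / (16.211 × 10⁻⁵) = 249,980,260
N ≈ √249,980,260 ≈ 15,810.8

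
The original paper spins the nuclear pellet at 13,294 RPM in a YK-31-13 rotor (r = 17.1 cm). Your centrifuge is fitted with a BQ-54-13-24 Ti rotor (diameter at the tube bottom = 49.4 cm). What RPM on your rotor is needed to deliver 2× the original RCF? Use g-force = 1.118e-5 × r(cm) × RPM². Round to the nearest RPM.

RCF_original = 1.118 × 10⁻⁵ × 17.1 × (13294)² = 1.118 × 10⁻⁵ × 17.1 × 176,730,436 ≈ 33,787 × g
Target RCF = 2 × 33,787 ≈ 67,574 × g
Your rotor: r = 49.4 / 2 = 24.7 cm
67,574 = 1.118 × 10⁻⁵ × 24.7 × N²
N² = 67,574 / (27.6146 × 10⁻⁵) = 244,703,889
N ≈ √244,703,889 ≈ 15,643.0

≈ 15643 RPM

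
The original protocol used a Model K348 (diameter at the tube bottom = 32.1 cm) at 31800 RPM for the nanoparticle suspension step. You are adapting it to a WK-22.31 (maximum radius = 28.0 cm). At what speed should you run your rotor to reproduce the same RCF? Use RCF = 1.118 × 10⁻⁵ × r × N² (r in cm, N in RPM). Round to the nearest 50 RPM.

≈ 24100 RPM

Original rotor: r = 32.1 / 2 = 16.05 cm
RCF_original = 1.118 × 10⁻⁵ × 16.05 × (31800)² = 1.118 × 10⁻⁵ × 16.05 × 1,011,240,000 ≈ 181,455.9 × g
181,455.9 = 1.118 × 10⁻⁵ × 28 × N²
N² = 181,455.9 / (31.304 × 10⁻⁵) = 579,657,232
N ≈ √579,657,232 ≈ 24,076.1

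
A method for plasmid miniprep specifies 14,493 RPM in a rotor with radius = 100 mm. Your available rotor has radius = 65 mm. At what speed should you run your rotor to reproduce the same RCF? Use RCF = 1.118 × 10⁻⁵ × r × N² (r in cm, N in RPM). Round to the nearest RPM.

≈ 17976 RPM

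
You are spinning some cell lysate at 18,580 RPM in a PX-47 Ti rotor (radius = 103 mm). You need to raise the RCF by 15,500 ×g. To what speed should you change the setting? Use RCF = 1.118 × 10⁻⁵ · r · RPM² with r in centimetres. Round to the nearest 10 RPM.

r = 103 mm = 10.3 cm
Current RCF = 1.118 × 10⁻⁵ × 10.3 × (18580)² = 1.118 × 10⁻⁵ × 10.3 × 345,216,400 ≈ 39,753 × g
Target RCF = 39,753 + 15,500 = 55,253 × g
N² = 55,253 / (11.5154 × 10⁻⁵) = 479,818,330
N ≈ √479,818,330 ≈ 21,904.8

N₂ ≈ 21900 RPM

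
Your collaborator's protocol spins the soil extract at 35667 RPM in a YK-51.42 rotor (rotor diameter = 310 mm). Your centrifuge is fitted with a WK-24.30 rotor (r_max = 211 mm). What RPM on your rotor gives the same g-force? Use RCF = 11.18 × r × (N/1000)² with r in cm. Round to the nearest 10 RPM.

Original rotor: r = 310 mm / 2 = 155 mm = 15.5 cm
RCF_original = 11.18 × 15.5 × (35.667)² = 11.18 × 15.5 × 1,272.134889 ≈ 220,448.3 × g
Your rotor: r = 211 mm = 21.1 cm
220,448.3 = 11.18 × 21.1 × (N/1000)²
(N/1000)² = 220,448.3 / 235.898 = 934.5069
N = 1000 × √934.5069 ≈ 30,569.7

30570 RPM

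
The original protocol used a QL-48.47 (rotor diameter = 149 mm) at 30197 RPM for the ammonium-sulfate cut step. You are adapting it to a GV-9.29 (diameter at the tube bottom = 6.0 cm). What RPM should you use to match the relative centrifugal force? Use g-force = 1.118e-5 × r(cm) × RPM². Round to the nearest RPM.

Original rotor: r = 149 mm / 2 = 74.5 mm = 7.45 cm
RCF_original = 1.118 × 10⁻⁵ × 7.45 × (30197)² = 1.118 × 10⁻⁵ × 7.45 × 911,858,809 ≈ 75,949.6 × g
Your rotor: r = 6.0 / 2 = 3 cm
75,949.6 = 1.118 × 10⁻⁵ × 3 × N²
N² = 75,949.6 / (3.354 × 10⁻⁵) = 2,264,448,420
N ≈ √2,264,448,420 ≈ 47,586.2

47586 RPM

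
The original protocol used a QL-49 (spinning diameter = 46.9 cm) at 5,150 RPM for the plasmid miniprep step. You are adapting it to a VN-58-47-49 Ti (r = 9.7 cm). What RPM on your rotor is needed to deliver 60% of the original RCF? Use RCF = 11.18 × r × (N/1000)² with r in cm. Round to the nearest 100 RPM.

6200 RPM

Original rotor: r = 46.9 / 2 = 23.45 cm
RCF_original = 11.18 × 23.45 × (5.15)² = 11.18 × 23.45 × 26.5225 ≈ 6,953.4 × g
Target RCF = 0.6 × 6,953.4 ≈ 4,172 × g
4,172 = 11.18 × 9.7 × (N/1000)²
(N/1000)² = 4,172 / 108.446 = 38.47076
N = 1000 × √38.47076 ≈ 6,202.5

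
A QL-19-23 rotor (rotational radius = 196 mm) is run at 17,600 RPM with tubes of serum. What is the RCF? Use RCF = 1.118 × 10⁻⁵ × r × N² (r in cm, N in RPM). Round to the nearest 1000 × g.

r = 196 mm = 19.6 cm
RCF = 1.118 × 10⁻⁵ × 19.6 × (17600)² = 1.118 × 10⁻⁵ × 19.6 × 309,760,000 ≈ 67,877.1 × g

RCF ≈ 68000 × g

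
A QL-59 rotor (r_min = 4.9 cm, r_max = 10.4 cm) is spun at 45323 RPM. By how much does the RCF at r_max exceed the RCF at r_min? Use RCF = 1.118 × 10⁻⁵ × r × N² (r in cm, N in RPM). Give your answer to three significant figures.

ΔRCF = 1.118 × 10⁻⁵ × (r_max − r_min) × N² = 1.118 × 10⁻⁵ × 5.5 × 2,054,174,329 ≈ 126,311.2

ΔRCF ≈ 126000 ×g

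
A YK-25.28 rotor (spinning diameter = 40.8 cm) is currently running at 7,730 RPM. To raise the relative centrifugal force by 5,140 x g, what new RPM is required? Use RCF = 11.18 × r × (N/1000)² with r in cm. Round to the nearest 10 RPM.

9070 RPM

r = 40.8 / 2 = 20.4 cm
Current RCF = 11.18 × 20.4 × (7.73)² = 11.18 × 20.4 × 59.7529 ≈ 13,628 × g
Target RCF = 13,628 + 5,140 = 18,768 × g
(N/1000)² = 18,768 / 228.072 = 82.2898
N = 1000 × √82.2898 ≈ 9,071.4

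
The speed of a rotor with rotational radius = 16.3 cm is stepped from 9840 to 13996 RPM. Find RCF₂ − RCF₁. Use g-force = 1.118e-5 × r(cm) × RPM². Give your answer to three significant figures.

RCF₁ = 1.118 × 10⁻⁵ × 16.3 × (9840)² = 1.118 × 10⁻⁵ × 16.3 × 96,825,600 ≈ 17,644.9 × g
RCF₂ = 1.118 × 10⁻⁵ × 16.3 × (13996)² = 1.118 × 10⁻⁵ × 16.3 × 195,888,016 ≈ 35,697.5 × g
Increase = 35,697.5 − 17,644.9 = 18,052.6

18100 x g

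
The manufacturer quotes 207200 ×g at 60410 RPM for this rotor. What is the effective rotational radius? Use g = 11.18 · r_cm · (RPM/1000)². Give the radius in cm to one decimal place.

RCF = 11.18 × r × (N/1000)²
207200 = 11.18 × r × (60.41)²
r = 207200 / (11.18 × 3649.3681) = 207200 / 40799.94 ≈ 5.078 cm

5.1 cm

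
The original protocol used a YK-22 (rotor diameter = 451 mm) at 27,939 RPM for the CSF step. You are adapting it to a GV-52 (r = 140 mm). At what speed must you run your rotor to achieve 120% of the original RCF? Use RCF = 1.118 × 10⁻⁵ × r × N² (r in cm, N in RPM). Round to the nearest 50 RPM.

≈ 38850 RPM

Original rotor: r = 451 mm / 2 = 225.5 mm = 22.55 cm
RCF = 1.118 × 10⁻⁵ × r × N²
RCF_original = 1.118 × 10⁻⁵ × 22.55 × (27939)² = 1.118 × 10⁻⁵ × 22.55 × 780,587,721 ≈ 196,793.2 × g
Target RCF = 1.2 × 196,793.2 ≈ 236,151.8 × g
Your rotor: r = 140 mm = 14.0 cm
236,151.8 = 1.118 × 10⁻⁵ × 14 × N²
N² = 236,151.8 / (15.652 × 10⁻⁵) = 1,508,764,375
N ≈ √1,508,764,375 ≈ 38,842.8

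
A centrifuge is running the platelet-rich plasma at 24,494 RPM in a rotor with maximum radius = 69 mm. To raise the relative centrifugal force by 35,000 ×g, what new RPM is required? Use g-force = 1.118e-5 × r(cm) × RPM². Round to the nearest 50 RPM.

N₂ ≈ 32450 RPM

r = 69 mm = 6.9 cm
Current RCF = 1.118 × 10⁻⁵ × 6.9 × (24494)² = 1.118 × 10⁻⁵ × 6.9 × 599,956,036 ≈ 46,281.8 × g
Target RCF = 46,281.8 + 35,000 = 81,281.8 × g
N² = 81,281.8 / (7.7142 × 10⁻⁵) = 1,053,664,670
N ≈ √1,053,664,670 ≈ 32,460.2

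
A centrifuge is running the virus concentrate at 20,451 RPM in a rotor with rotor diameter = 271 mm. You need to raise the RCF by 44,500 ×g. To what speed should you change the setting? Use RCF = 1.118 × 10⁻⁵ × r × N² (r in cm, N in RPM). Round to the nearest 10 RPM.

r = 271 mm / 2 = 135.5 mm = 13.55 cm
Current RCF = 1.118 × 10⁻⁵ × 13.55 × (20451)² = 1.118 × 10⁻⁵ × 13.55 × 418,243,401 ≈ 63,359.3 × g
Target RCF = 63,359.3 + 44,500 = 107,859.3 × g
N² = 107,859.3 / (15.1489 × 10⁻⁵) = 711,994,270
N ≈ √711,994,270 ≈ 26,683.2

≈ 26680 RPM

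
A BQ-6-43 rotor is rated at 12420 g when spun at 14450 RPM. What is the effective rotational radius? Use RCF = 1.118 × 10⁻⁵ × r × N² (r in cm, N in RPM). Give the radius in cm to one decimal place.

12420 = 1.118 × 10⁻⁵ × r × (14450)²
r = 12420 / (1.118 × 10⁻⁵ × 208,802,500) = 12420 / 2334.412 ≈ 5.320 cm

5.3 cm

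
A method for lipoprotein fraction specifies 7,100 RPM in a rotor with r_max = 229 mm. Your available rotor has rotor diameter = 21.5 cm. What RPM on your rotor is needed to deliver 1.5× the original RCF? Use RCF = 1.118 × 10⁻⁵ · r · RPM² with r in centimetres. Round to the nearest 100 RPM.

≈ 12700 RPM

Original rotor: r = 229 mm = 22.9 cm
RCF_original = 1.118 × 10⁻⁵ × 22.9 × (7100)² = 1.118 × 10⁻⁵ × 22.9 × 50,410,000 ≈ 12,906.1 × g
Target RCF = 1.5 × 12,906.1 ≈ 19,359.2 × g
Your rotor: r = 21.5 / 2 = 10.75 cm
19,359.2 = 1.118 × 10⁻⁵ × 10.75 × N²
N² = 19,359.2 / (12.0185 × 10⁻⁵) = 161,078,338
N ≈ √161,078,338 ≈ 12,691.7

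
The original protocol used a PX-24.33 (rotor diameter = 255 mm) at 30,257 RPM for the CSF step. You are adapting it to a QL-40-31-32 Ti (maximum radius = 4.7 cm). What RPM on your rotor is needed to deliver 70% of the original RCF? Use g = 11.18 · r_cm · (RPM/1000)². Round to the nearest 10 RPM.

Original rotor: r = 255 mm / 2 = 127.5 mm = 12.75 cm
RCF_original = 11.18 × 12.75 × (30.257)² = 11.18 × 12.75 × 915.486049 ≈ 130,498 × g
Target RCF = 0.7 × 130,498 ≈ 91,348.6 × g
91,348.6 = 11.18 × 4.7 × (N/1000)²
(N/1000)² = 91,348.6 / 52.546 = 1738.45
N = 1000 × √1738.45 ≈ 41,694.7

41690 RPM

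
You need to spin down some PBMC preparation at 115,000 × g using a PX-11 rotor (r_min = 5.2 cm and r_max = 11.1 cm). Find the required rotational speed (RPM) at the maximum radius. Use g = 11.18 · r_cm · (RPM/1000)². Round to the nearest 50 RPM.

Use r_max = 11.1 cm.
RCF = 11.18 × r × (N/1000)²
115,000 = 11.18 × 11.1 × (N/1000)²
(N/1000)² = 115,000 / 124.098 = 926.687
N = 1000 × √926.687 ≈ 30,441.5

N ≈ 30450 RPM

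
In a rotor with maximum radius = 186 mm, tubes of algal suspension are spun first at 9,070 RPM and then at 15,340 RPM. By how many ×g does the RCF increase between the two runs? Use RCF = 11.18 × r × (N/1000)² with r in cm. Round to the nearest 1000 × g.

r = 186 mm = 18.6 cm
RCF₁ = 11.18 × 18.6 × (9.07)² = 11.18 × 18.6 × 82.2649 ≈ 17,106.8 × g
RCF₂ = 11.18 × 18.6 × (15.34)² = 11.18 × 18.6 × 235.3156 ≈ 48,933.4 × g
Increase = 48,933.4 − 17,106.8 = 31,826.6

32000 ×g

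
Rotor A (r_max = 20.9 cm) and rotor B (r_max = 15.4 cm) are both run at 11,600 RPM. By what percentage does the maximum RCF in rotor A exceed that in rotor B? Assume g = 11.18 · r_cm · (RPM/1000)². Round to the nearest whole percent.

At equal RPM, RCF scales linearly with r: ratio = 20.9 / 15.4 = 1.3571.
So rotor A delivers 35.7% more g-force.

36%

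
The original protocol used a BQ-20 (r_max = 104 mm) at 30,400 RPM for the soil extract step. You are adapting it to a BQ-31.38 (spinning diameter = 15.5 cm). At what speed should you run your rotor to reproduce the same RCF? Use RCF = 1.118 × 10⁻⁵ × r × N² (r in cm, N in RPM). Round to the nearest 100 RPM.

Original rotor: r = 104 mm = 10.4 cm
RCF_original = 1.118 × 10⁻⁵ × 10.4 × (30400)² = 1.118 × 10⁻⁵ × 10.4 × 924,160,000 ≈ 107,453.9 × g
Your rotor: r = 15.5 / 2 = 7.75 cm
107,453.9 = 1.118 × 10⁻⁵ × 7.75 × N²
N² = 107,453.9 / (8.6645 × 10⁻⁵) = 1,240,162,733
N ≈ √1,240,162,733 ≈ 35,215.9

35200 RPM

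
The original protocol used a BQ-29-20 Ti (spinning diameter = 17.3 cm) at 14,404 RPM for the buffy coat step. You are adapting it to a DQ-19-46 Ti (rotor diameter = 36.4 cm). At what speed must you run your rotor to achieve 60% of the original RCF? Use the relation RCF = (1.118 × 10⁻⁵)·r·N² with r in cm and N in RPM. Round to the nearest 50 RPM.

Original rotor: r = 17.3 / 2 = 8.65 cm
RCF = 1.118 × 10⁻⁵ × r × N²
RCF_original = 1.118 × 10⁻⁵ × 8.65 × (14404)² = 1.118 × 10⁻⁵ × 8.65 × 207,475,216 ≈ 20,064.3 × g
Target RCF = 0.6 × 20,064.3 ≈ 12,038.6 × g
Your rotor: r = 36.4 / 2 = 18.2 cm
12,038.6 = 1.118 × 10⁻⁵ × 18.2 × N²
N² = 12,038.6 / (20.3476 × 10⁻⁵) = 59,164,717
N ≈ √59,164,717 ≈ 7,691.9

7700 RPM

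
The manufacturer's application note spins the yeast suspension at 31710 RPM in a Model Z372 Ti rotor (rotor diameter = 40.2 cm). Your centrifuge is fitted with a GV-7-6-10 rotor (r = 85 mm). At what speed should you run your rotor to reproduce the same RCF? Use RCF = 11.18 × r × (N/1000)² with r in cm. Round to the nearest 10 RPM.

48760 RPM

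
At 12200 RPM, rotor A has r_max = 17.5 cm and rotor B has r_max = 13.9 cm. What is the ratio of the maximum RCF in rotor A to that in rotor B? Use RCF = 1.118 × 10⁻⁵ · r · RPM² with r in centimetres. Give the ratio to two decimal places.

1.26

At fixed N, RCF ∝ r, so RCF_A/RCF_B = r_A/r_B = 17.5 / 13.9 = 1.2590.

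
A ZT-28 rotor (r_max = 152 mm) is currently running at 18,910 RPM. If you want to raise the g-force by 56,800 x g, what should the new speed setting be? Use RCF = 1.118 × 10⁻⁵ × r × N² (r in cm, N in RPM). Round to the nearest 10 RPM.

≈ 26300 RPM

r = 152 mm = 15.2 cm
Current RCF = 1.118 × 10⁻⁵ × 15.2 × (18910)² = 1.118 × 10⁻⁵ × 15.2 × 357,588,100 ≈ 60,767.1 × g
Target RCF = 60,767.1 + 56,800 = 117,567.1 × g
N² = 117,567.1 / (16.9936 × 10⁻⁵) = 691,831,631
N ≈ √691,831,631 ≈ 26,302.7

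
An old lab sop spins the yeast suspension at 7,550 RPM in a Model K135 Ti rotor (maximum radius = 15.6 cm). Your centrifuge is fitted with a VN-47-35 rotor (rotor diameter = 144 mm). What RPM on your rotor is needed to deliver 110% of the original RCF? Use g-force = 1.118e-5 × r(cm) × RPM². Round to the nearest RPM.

11656 RPM

RCF = 1.118 × 10⁻⁵ × r × N²
RCF_original = 1.118 × 10⁻⁵ × 15.6 × (7550)² = 1.118 × 10⁻⁵ × 15.6 × 57,002,500 ≈ 9,941.7 × g
Target RCF = 1.1 × 9,941.7 ≈ 10,935.9 × g
Your rotor: r = 144 mm / 2 = 72 mm = 7.2 cm
10,935.9 = 1.118 × 10⁻⁵ × 7.2 × N²
N² = 10,935.9 / (8.0496 × 10⁻⁵) = 135,856,440
N ≈ √135,856,440 ≈ 11,655.7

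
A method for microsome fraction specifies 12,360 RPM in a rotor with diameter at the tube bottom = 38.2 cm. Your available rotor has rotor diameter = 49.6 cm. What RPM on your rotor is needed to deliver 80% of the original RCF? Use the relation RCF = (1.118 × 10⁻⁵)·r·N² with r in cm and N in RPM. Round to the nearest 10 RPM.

Original rotor: r = 38.2 / 2 = 19.1 cm
RCF_original = 1.118 × 10⁻⁵ × 19.1 × (12360)² = 1.118 × 10⁻⁵ × 19.1 × 152,769,600 ≈ 32,622.1 × g
Target RCF = 0.8 × 32,622.1 ≈ 26,097.7 × g
Your rotor: r = 49.6 / 2 = 24.8 cm
26,097.7 = 1.118 × 10⁻⁵ × 24.8 × N²
N² = 26,097.7 / (27.7264 × 10⁻⁵) = 94,125,815
N ≈ √94,125,815 ≈ 9,701.8

≈ 9700 RPM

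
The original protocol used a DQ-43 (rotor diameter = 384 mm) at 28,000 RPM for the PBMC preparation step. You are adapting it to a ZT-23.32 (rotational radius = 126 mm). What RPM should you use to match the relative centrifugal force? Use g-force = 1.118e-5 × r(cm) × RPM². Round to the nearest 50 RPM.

Original rotor: r = 384 mm / 2 = 192 mm = 19.2 cm
RCF_original = 1.118 × 10⁻⁵ × 19.2 × (28000)² = 1.118 × 10⁻⁵ × 19.2 × 784,000,000 ≈ 168,290.3 × g
Your rotor: r = 126 mm = 12.6 cm
168,290.3 = 1.118 × 10⁻⁵ × 12.6 × N²
N² = 168,290.3 / (14.0868 × 10⁻⁵) = 1,194,666,638
N ≈ √1,194,666,638 ≈ 34,563.9

34550 RPM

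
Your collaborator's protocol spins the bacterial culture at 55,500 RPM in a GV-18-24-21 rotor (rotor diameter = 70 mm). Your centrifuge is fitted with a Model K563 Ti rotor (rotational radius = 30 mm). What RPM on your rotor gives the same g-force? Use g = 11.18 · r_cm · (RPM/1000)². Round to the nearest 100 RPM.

≈ 59900 RPM

Original rotor: r = 70 mm / 2 = 35 mm = 3.5 cm
RCF = 11.18 × r × (N/1000)²
RCF_original = 11.18 × 3.5 × (55.5)² = 11.18 × 3.5 × 3,080.25 ≈ 120,530.2 × g
Your rotor: r = 30 mm = 3.0 cm
120,530.2 = 11.18 × 3 × (N/1000)²
(N/1000)² = 120,530.2 / 33.54 = 3593.626
N = 1000 × √3593.626 ≈ 59,946.9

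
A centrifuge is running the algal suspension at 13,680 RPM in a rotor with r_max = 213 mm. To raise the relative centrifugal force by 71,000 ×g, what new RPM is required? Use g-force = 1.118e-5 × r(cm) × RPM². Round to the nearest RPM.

22029 RPM

r = 213 mm = 21.3 cm
Current RCF = 1.118 × 10⁻⁵ × 21.3 × (13680)² = 1.118 × 10⁻⁵ × 21.3 × 187,142,400 ≈ 44,565 × g
Target RCF = 44,565 + 71,000 = 115,565 × g
N² = 115,565 / (23.8134 × 10⁻⁵) = 485,293,994
N ≈ √485,293,994 ≈ 22,029.4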